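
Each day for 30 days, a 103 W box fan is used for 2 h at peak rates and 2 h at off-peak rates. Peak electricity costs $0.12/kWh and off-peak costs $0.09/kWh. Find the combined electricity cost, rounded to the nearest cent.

Peak energy = 0.103 kW × 2 h × 30 = 6.18 kWh
Off-peak energy = 0.103 kW × 2 h × 30 = 6.18 kWh
Cost = 6.18 × $0.12 + 6.18 × $0.09 = $0.7416 + $0.5562 = $1.30

$1.30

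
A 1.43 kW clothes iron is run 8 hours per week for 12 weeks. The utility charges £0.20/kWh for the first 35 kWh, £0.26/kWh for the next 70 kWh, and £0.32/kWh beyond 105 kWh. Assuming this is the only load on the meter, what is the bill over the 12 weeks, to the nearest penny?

Runtime = 8 h/week × 12 weeks = 96 h
Energy = 1.43 kW × 96 h = 137.28 kWh
Tier 1 (0–35 kWh): 35 × £0.20 = £7
Tier 2 (35–105 kWh): 70 × £0.26 = £18.2
Above 105 kWh: 32.28 × £0.32 = £10.3296
Bill = £35.53

£35.53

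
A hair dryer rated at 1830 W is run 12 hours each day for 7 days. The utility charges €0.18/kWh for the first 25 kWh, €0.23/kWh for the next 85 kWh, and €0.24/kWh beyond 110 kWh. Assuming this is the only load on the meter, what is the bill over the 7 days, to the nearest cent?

Runtime = 12 h/day × 7 days = 84 h
Energy = 1.83 kW × 84 h = 153.72 kWh
Tier 1 (0–25 kWh): 25 × €0.18 = €4.5
Tier 2 (25–110 kWh): 85 × €0.23 = €19.55
Above 110 kWh: 43.72 × €0.24 = €10.4928
Bill = €34.54

€34.54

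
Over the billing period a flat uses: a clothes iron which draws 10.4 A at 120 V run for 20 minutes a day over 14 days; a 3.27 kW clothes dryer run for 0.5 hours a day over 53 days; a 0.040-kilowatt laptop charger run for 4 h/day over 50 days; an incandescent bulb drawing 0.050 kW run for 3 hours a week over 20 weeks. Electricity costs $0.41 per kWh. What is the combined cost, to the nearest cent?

clothes iron: Power = 10.4 A × 120 V = 1248 W = 1.248 kW
clothes iron: Runtime = 20 min × 14 = 280 min = 4.666666… h
clothes iron: 1.248 kW × 4.666666… h = 5.824 kWh
clothes dryer: Runtime = 0.5 h/day × 53 days = 26.5 h
clothes dryer: 3.27 kW × 26.5 h = 86.655 kWh
laptop charger: Runtime = 4 h/day × 50 days = 200 h
laptop charger: 0.04 kW × 200 h = 8 kWh
incandescent bulb: Runtime = 3 h/week × 20 weeks = 60 h
incandescent bulb: 0.05 kW × 60 h = 3 kWh
Total energy = 103.479 kWh
Cost = 103.479 × $0.41 = $42.43

$42.43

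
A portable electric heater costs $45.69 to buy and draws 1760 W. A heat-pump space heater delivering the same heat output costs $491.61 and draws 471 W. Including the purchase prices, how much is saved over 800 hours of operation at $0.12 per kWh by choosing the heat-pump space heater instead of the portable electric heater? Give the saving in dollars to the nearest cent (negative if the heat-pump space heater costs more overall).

portable electric heater: $45.69 + (1760/1000) kW × 800 h × $0.12 = $45.69 + $168.96 = $214.65
heat-pump space heater: $491.61 + (471/1000) kW × 800 h × $0.12 = $491.61 + $45.216 = $536.826
Saving = $214.65 − $536.826 = −$322.176 → -$322.18

-$322.18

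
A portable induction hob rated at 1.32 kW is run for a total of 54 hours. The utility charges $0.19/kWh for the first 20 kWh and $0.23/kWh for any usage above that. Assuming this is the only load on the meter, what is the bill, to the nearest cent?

$15.59

Energy = 1.32 kW × 54 h = 71.28 kWh
Tier 1 (0–20 kWh): 20 × $0.19 = $3.8
Above 20 kWh: 51.28 × $0.23 = $11.7944
Bill = $15.59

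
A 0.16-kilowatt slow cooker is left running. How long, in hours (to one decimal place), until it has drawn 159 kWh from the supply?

993.8 h

Hours = 159 kWh ÷ 0.16 kW = 993.8 h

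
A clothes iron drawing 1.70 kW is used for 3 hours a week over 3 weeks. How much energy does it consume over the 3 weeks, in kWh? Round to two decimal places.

Runtime = 3 h/week × 3 weeks = 9 h
Energy = 1.7 kW × 9 h = 15.3 kWh

15.30 kWh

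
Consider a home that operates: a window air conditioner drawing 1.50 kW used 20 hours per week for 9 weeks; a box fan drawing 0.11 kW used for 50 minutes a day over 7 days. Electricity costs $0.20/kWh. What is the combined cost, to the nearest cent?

$54.13

window air conditioner: Runtime = 20 h/week × 9 weeks = 180 h
window air conditioner: 1.5 kW × 180 h = 270 kWh
box fan: Runtime = 50 min × 7 = 350 min = 5.833333… h
box fan: 0.11 kW × 5.833333… h = 0.641666… kWh
Total energy = 270.641666… kWh
Cost = 270.641666… × $0.20 = $54.13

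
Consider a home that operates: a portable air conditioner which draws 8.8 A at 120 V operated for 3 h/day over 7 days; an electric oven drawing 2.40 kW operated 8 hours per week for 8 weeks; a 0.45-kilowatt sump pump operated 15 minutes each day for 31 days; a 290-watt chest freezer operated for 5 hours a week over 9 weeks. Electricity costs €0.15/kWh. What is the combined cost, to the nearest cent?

portable air conditioner: Power = 8.8 A × 120 V = 1056 W = 1.056 kW
portable air conditioner: Runtime = 3 h/day × 7 days = 21 h
portable air conditioner: 1.056 kW × 21 h = 22.176 kWh
electric oven: Runtime = 8 h/week × 8 weeks = 64 h
electric oven: 2.4 kW × 64 h = 153.6 kWh
sump pump: Runtime = 15 min × 31 = 465 min = 7.75 h
sump pump: 0.45 kW × 7.75 h = 3.4875 kWh
chest freezer: Runtime = 5 h/week × 9 weeks = 45 h
chest freezer: 0.29 kW × 45 h = 13.05 kWh
Total energy = 192.3135 kWh
Cost = 192.3135 × €0.15 = €28.85

€28.85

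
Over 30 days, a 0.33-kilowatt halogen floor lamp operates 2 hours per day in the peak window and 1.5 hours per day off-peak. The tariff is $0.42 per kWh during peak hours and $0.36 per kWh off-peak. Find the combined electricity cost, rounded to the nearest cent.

$13.66

Peak energy = 0.33 kW × 2 h × 30 = 19.8 kWh
Off-peak energy = 0.33 kW × 1.5 h × 30 = 14.85 kWh
Cost = 19.8 × $0.42 + 14.85 × $0.36 = $8.316 + $5.346 = $13.66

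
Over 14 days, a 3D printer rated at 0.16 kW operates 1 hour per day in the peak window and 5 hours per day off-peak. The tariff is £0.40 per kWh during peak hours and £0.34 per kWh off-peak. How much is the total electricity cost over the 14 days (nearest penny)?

£4.70

Peak energy = 0.16 kW × 1 h × 14 = 2.24 kWh
Off-peak energy = 0.16 kW × 5 h × 14 = 11.2 kWh
Cost = 2.24 × £0.40 + 11.2 × £0.34 = £0.896 + £3.808 = £4.70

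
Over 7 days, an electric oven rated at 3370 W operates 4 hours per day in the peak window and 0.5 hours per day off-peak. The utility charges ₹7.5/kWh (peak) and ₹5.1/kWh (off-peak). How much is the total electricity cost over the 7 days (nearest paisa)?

₹767.85

Peak energy = 3.37 kW × 4 h × 7 = 94.36 kWh
Off-peak energy = 3.37 kW × 0.5 h × 7 = 11.795 kWh
Cost = 94.36 × ₹7.5 + 11.795 × ₹5.1 = ₹707.7 + ₹60.1545 = ₹767.85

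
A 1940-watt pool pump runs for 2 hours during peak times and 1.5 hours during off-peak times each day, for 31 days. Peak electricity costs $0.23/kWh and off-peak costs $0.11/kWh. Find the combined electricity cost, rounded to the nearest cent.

$37.59

Peak energy = 1.94 kW × 2 h × 31 = 120.28 kWh
Off-peak energy = 1.94 kW × 1.5 h × 31 = 90.21 kWh
Cost = 120.28 × $0.23 + 90.21 × $0.11 = $27.6644 + $9.9231 = $37.59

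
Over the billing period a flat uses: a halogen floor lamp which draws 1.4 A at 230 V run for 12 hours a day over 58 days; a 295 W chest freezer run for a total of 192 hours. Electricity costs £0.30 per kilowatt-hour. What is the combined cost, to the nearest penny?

£84.23

halogen floor lamp: Power = 1.4 A × 230 V = 322 W = 0.322 kW
halogen floor lamp: Runtime = 12 h/day × 58 days = 696 h
halogen floor lamp: 0.322 kW × 696 h = 224.112 kWh
chest freezer: 0.295 kW × 192 h = 56.64 kWh
Total energy = 280.752 kWh
Cost = 280.752 × £0.30 = £84.23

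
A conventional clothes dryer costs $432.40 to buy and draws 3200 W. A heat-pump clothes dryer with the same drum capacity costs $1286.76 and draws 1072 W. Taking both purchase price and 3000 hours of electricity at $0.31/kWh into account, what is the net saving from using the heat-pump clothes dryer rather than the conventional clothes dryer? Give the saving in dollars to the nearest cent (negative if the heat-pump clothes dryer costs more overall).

$1124.68

conventional clothes dryer: $432.40 + (3200/1000) kW × 3000 h × $0.31 = $432.40 + $2976 = $3408.4
heat-pump clothes dryer: $1286.76 + (1072/1000) kW × 3000 h × $0.31 = $1286.76 + $996.96 = $2283.72
Saving = $3408.4 − $2283.72 = $1124.68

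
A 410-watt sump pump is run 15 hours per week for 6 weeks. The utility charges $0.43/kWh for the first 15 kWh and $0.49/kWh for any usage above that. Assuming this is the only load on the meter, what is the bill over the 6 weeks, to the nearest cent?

Runtime = 15 h/week × 6 weeks = 90 h
Energy = 0.41 kW × 90 h = 36.9 kWh
Tier 1 (0–15 kWh): 15 × $0.43 = $6.45
Above 15 kWh: 21.9 × $0.49 = $10.731
Bill = $17.18

$17.18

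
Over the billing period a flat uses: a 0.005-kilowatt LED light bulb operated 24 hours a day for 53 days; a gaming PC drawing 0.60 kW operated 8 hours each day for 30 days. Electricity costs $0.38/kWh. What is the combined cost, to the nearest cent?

$57.14

LED light bulb: Runtime = 24 h × 53 = 1272 h
LED light bulb: 0.005 kW × 1272 h = 6.36 kWh
gaming PC: Runtime = 8 h/day × 30 days = 240 h
gaming PC: 0.6 kW × 240 h = 144 kWh
Total energy = 150.36 kWh
Cost = 150.36 × $0.38 = $57.14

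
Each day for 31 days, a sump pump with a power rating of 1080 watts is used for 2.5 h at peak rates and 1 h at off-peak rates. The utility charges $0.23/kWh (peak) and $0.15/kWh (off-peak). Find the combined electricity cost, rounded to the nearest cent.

Peak energy = 1.08 kW × 2.5 h × 31 = 83.7 kWh
Off-peak energy = 1.08 kW × 1 h × 31 = 33.48 kWh
Cost = 83.7 × $0.23 + 33.48 × $0.15 = $19.251 + $5.022 = $24.27

$24.27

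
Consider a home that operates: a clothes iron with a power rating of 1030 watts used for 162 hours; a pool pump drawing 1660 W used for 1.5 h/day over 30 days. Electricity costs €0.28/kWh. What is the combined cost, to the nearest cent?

€67.64

clothes iron: 1.03 kW × 162 h = 166.86 kWh
pool pump: Runtime = 1.5 h/day × 30 days = 45 h
pool pump: 1.66 kW × 45 h = 74.7 kWh
Total energy = 241.56 kWh
Cost = 241.56 × €0.28 = €67.64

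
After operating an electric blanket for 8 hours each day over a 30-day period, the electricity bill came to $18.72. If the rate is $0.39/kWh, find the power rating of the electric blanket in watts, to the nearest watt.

200 W

Energy = $18.72 ÷ $0.39/kWh = 48 kWh
Runtime = 8 h/day × 30 days = 240 h
Power = 48 kWh ÷ 240 h = 0.2 kW = 200 W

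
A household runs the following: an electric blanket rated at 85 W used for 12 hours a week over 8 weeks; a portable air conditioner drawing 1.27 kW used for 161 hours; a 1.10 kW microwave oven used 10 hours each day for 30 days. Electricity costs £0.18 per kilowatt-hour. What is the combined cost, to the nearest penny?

£97.67

electric blanket: Runtime = 12 h/week × 8 weeks = 96 h
electric blanket: 0.085 kW × 96 h = 8.16 kWh
portable air conditioner: 1.27 kW × 161 h = 204.47 kWh
microwave oven: Runtime = 10 h/day × 30 days = 300 h
microwave oven: 1.1 kW × 300 h = 330 kWh
Total energy = 542.63 kWh
Cost = 542.63 × £0.18 = £97.67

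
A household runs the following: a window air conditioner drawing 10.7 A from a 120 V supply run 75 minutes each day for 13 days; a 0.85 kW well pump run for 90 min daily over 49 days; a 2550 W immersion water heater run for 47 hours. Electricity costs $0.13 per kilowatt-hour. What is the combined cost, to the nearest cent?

window air conditioner: Power = 10.7 A × 120 V = 1284 W = 1.284 kW
window air conditioner: Runtime = 75 min × 13 = 975 min = 16.25 h
window air conditioner: 1.284 kW × 16.25 h = 20.865 kWh
well pump: Runtime = 90 min × 49 = 4410 min = 73.5 h
well pump: 0.85 kW × 73.5 h = 62.475 kWh
immersion water heater: 2.55 kW × 47 h = 119.85 kWh
Total energy = 203.19 kWh
Cost = 203.19 × $0.13 = $26.41

$26.41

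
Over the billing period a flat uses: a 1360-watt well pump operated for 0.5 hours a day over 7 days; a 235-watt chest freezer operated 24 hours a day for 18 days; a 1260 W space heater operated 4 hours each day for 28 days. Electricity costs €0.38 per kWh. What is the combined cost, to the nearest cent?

€94.01

well pump: Runtime = 0.5 h/day × 7 days = 3.5 h
well pump: 1.36 kW × 3.5 h = 4.76 kWh
chest freezer: Runtime = 24 h × 18 = 432 h
chest freezer: 0.235 kW × 432 h = 101.52 kWh
space heater: Runtime = 4 h/day × 28 days = 112 h
space heater: 1.26 kW × 112 h = 141.12 kWh
Total energy = 247.4 kWh
Cost = 247.4 × €0.38 = €94.01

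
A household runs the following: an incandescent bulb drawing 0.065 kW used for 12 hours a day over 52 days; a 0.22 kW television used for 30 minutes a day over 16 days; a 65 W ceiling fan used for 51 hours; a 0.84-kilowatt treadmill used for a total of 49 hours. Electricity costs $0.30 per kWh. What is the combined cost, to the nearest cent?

incandescent bulb: Runtime = 12 h/day × 52 days = 624 h
incandescent bulb: 0.065 kW × 624 h = 40.56 kWh
television: Runtime = 30 min × 16 = 480 min = 8 h
television: 0.22 kW × 8 h = 1.76 kWh
ceiling fan: 0.065 kW × 51 h = 3.315 kWh
treadmill: 0.84 kW × 49 h = 41.16 kWh
Total energy = 86.795 kWh
Cost = 86.795 × $0.30 = $26.04

$26.04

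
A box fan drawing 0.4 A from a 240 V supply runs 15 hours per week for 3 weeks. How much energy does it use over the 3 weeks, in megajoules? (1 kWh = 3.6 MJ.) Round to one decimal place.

15.6 MJ

Power = 0.4 A × 240 V = 96 W = 0.096 kW
Runtime = 15 h/week × 3 weeks = 45 h
Energy = 0.096 kW × 45 h = 4.32 kWh
= 4.32 × 3.6 MJ = 15.6 MJ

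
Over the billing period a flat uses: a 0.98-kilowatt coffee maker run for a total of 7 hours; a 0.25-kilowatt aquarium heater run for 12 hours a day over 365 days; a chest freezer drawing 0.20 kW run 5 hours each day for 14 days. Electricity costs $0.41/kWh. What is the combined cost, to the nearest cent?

coffee maker: 0.98 kW × 7 h = 6.86 kWh
aquarium heater: Runtime = 12 h/day × 365 days = 4380 h
aquarium heater: 0.25 kW × 4380 h = 1095 kWh
chest freezer: Runtime = 5 h/day × 14 days = 70 h
chest freezer: 0.2 kW × 70 h = 14 kWh
Total energy = 1115.86 kWh
Cost = 1115.86 × $0.41 = $457.50

$457.50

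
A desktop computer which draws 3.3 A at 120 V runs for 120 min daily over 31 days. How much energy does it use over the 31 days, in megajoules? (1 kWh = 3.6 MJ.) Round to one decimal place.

88.4 MJ

Power = 3.3 A × 120 V = 396 W = 0.396 kW
Runtime = 120 min × 31 = 3720 min = 62 h
Energy = 0.396 kW × 62 h = 24.552 kWh
= 24.552 × 3.6 MJ = 88.4 MJ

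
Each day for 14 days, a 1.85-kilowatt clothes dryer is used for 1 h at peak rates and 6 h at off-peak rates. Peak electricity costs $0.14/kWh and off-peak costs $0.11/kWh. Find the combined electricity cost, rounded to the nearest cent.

$20.72

Peak energy = 1.85 kW × 1 h × 14 = 25.9 kWh
Off-peak energy = 1.85 kW × 6 h × 14 = 155.4 kWh
Cost = 25.9 × $0.14 + 155.4 × $0.11 = $3.626 + $17.094 = $20.72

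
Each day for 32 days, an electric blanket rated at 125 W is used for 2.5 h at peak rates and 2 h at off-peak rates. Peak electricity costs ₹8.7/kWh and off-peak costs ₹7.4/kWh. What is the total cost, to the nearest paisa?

₹146.20

Peak energy = 0.125 kW × 2.5 h × 32 = 10 kWh
Off-peak energy = 0.125 kW × 2 h × 32 = 8 kWh
Cost = 10 × ₹8.7 + 8 × ₹7.4 = ₹87 + ₹59.2 = ₹146.20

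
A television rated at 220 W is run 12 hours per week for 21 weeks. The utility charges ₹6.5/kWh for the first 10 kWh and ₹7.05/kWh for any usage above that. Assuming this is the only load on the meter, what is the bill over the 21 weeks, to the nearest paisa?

Runtime = 12 h/week × 21 weeks = 252 h
Energy = 0.22 kW × 252 h = 55.44 kWh
Tier 1 (0–10 kWh): 10 × ₹6.5 = ₹65
Above 10 kWh: 45.44 × ₹7.05 = ₹320.352
Bill = ₹385.35

₹385.35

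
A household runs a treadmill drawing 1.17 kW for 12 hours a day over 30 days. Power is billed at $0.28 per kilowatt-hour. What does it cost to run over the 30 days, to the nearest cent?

Runtime = 12 h/day × 30 days = 360 h
Energy = 1.17 kW × 360 h = 421.2 kWh
Cost = 421.2 kWh × $0.28/kWh = $117.94

$117.94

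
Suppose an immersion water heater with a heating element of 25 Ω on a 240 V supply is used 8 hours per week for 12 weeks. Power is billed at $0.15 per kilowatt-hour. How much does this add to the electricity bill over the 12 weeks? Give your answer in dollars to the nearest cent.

$33.18

Power = V²/R = 240²/25 = 2304 W = 2.304 kW
Runtime = 8 h/week × 12 weeks = 96 h
Energy = 2.304 kW × 96 h = 221.184 kWh
Cost = 221.184 kWh × $0.15/kWh = $33.18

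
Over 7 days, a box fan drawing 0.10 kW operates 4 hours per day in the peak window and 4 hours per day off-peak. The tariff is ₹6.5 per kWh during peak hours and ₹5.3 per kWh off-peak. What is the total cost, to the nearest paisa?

₹33.04

Peak energy = 0.1 kW × 4 h × 7 = 2.8 kWh
Off-peak energy = 0.1 kW × 4 h × 7 = 2.8 kWh
Cost = 2.8 × ₹6.5 + 2.8 × ₹5.3 = ₹18.2 + ₹14.84 = ₹33.04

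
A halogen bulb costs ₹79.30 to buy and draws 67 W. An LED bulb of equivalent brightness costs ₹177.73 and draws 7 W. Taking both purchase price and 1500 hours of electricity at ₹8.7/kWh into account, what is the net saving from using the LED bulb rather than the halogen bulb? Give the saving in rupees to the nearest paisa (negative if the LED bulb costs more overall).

halogen bulb: ₹79.30 + (67/1000) kW × 1500 h × ₹8.7 = ₹79.30 + ₹874.35 = ₹953.65
LED bulb: ₹177.73 + (7/1000) kW × 1500 h × ₹8.7 = ₹177.73 + ₹91.35 = ₹269.08
Saving = ₹953.65 − ₹269.08 = ₹684.57

₹684.57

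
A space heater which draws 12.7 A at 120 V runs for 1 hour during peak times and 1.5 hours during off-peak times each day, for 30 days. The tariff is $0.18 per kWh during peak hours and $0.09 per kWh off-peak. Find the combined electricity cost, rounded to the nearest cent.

Power = 12.7 A × 120 V = 1524 W = 1.524 kW
Peak energy = 1.524 kW × 1 h × 30 = 45.72 kWh
Off-peak energy = 1.524 kW × 1.5 h × 30 = 68.58 kWh
Cost = 45.72 × $0.18 + 68.58 × $0.09 = $8.2296 + $6.1722 = $14.40

$14.40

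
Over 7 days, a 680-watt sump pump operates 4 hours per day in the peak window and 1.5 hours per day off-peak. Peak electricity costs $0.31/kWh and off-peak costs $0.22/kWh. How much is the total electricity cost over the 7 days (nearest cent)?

Peak energy = 0.68 kW × 4 h × 7 = 19.04 kWh
Off-peak energy = 0.68 kW × 1.5 h × 7 = 7.14 kWh
Cost = 19.04 × $0.31 + 7.14 × $0.22 = $5.9024 + $1.5708 = $7.47

$7.47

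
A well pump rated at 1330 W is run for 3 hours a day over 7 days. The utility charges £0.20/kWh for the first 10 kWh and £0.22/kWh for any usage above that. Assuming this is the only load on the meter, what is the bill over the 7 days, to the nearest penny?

Runtime = 3 h/day × 7 days = 21 h
Energy = 1.33 kW × 21 h = 27.93 kWh
Tier 1 (0–10 kWh): 10 × £0.20 = £2
Above 10 kWh: 17.93 × £0.22 = £3.9446
Bill = £5.94

£5.94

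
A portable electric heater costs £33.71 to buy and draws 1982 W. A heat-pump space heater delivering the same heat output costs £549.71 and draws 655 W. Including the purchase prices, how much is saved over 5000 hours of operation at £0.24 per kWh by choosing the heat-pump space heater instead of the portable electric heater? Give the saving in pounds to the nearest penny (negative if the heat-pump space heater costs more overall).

£1076.40

portable electric heater: £33.71 + (1982/1000) kW × 5000 h × £0.24 = £33.71 + £2378.4 = £2412.11
heat-pump space heater: £549.71 + (655/1000) kW × 5000 h × £0.24 = £549.71 + £786 = £1335.71
Saving = £2412.11 − £1335.71 = £1076.4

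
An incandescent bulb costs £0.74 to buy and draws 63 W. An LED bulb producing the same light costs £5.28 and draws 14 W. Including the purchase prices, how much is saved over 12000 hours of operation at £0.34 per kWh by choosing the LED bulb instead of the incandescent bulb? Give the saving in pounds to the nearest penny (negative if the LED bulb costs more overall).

incandescent bulb: £0.74 + (63/1000) kW × 12000 h × £0.34 = £0.74 + £257.04 = £257.78
LED bulb: £5.28 + (14/1000) kW × 12000 h × £0.34 = £5.28 + £57.12 = £62.4
Saving = £257.78 − £62.4 = £195.38

£195.38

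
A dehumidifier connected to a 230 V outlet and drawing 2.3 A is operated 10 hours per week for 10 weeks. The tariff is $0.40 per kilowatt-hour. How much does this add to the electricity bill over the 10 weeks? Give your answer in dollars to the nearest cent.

$21.16

Power = 2.3 A × 230 V = 529 W = 0.529 kW
Runtime = 10 h/week × 10 weeks = 100 h
Energy = 0.529 kW × 100 h = 52.9 kWh
Cost = 52.9 kWh × $0.40/kWh = $21.16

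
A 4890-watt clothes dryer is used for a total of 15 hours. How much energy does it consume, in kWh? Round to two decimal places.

Energy = 4.89 kW × 15 h = 73.35 kWh

73.35 kWh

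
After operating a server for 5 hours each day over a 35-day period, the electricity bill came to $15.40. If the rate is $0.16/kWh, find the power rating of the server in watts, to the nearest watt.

550 W

Energy = $15.40 ÷ $0.16/kWh = 96.25 kWh
Runtime = 5 h/day × 35 days = 175 h
Power = 96.25 kWh ÷ 175 h = 0.55 kW = 550 W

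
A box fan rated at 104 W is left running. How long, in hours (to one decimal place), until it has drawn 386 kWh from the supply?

Hours = 386 kWh ÷ 0.104 kW = 3711.5 h

3711.5 h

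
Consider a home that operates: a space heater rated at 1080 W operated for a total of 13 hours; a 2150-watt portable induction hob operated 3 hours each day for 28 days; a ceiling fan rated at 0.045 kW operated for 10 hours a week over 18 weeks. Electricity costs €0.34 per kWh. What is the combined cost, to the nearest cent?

space heater: 1.08 kW × 13 h = 14.04 kWh
portable induction hob: Runtime = 3 h/day × 28 days = 84 h
portable induction hob: 2.15 kW × 84 h = 180.6 kWh
ceiling fan: Runtime = 10 h/week × 18 weeks = 180 h
ceiling fan: 0.045 kW × 180 h = 8.1 kWh
Total energy = 202.74 kWh
Cost = 202.74 × €0.34 = €68.93

€68.93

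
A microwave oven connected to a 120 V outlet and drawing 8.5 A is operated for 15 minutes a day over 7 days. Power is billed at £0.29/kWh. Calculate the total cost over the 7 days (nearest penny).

Power = 8.5 A × 120 V = 1020 W = 1.02 kW
Runtime = 15 min × 7 = 105 min = 1.75 h
Energy = 1.02 kW × 1.75 h = 1.785 kWh
Cost = 1.785 kWh × £0.29/kWh = £0.52

£0.52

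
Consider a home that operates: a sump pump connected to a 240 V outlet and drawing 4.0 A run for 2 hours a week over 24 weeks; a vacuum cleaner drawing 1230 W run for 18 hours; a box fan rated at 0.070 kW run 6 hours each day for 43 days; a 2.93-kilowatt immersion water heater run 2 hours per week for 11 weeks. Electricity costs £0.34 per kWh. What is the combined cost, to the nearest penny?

sump pump: Power = 4.0 A × 240 V = 960 W = 0.96 kW
sump pump: Runtime = 2 h/week × 24 weeks = 48 h
sump pump: 0.96 kW × 48 h = 46.08 kWh
vacuum cleaner: 1.23 kW × 18 h = 22.14 kWh
box fan: Runtime = 6 h/day × 43 days = 258 h
box fan: 0.07 kW × 258 h = 18.06 kWh
immersion water heater: Runtime = 2 h/week × 11 weeks = 22 h
immersion water heater: 2.93 kW × 22 h = 64.46 kWh
Total energy = 150.74 kWh
Cost = 150.74 × £0.34 = £51.25

£51.25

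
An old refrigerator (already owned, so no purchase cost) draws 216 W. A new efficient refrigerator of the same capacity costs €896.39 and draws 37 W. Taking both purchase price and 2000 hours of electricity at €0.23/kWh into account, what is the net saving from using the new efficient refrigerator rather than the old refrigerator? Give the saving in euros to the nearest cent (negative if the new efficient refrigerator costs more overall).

old refrigerator: €0.00 + (216/1000) kW × 2000 h × €0.23 = €0.00 + €99.36 = €99.36
new efficient refrigerator: €896.39 + (37/1000) kW × 2000 h × €0.23 = €896.39 + €17.02 = €913.41
Saving = €99.36 − €913.41 = −€814.05

-€814.05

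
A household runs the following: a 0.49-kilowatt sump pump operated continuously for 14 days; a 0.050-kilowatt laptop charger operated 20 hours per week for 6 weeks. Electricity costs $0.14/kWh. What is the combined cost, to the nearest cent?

sump pump: Runtime = 24 h × 14 = 336 h
sump pump: 0.49 kW × 336 h = 164.64 kWh
laptop charger: Runtime = 20 h/week × 6 weeks = 120 h
laptop charger: 0.05 kW × 120 h = 6 kWh
Total energy = 170.64 kWh
Cost = 170.64 × $0.14 = $23.89

$23.89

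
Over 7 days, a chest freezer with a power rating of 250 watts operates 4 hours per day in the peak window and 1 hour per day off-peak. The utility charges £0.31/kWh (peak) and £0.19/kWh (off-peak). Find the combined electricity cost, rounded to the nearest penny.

£2.50

Peak energy = 0.25 kW × 4 h × 7 = 7 kWh
Off-peak energy = 0.25 kW × 1 h × 7 = 1.75 kWh
Cost = 7 × £0.31 + 1.75 × £0.19 = £2.17 + £0.3325 = £2.50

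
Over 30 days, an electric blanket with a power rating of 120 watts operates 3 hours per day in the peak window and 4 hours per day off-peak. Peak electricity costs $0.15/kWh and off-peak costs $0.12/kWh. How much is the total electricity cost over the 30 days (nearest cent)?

Peak energy = 0.12 kW × 3 h × 30 = 10.8 kWh
Off-peak energy = 0.12 kW × 4 h × 30 = 14.4 kWh
Cost = 10.8 × $0.15 + 14.4 × $0.12 = $1.62 + $1.728 = $3.35

$3.35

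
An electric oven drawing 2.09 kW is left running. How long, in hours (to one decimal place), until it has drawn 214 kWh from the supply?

Hours = 214 kWh ÷ 2.09 kW = 102.4 h

102.4 h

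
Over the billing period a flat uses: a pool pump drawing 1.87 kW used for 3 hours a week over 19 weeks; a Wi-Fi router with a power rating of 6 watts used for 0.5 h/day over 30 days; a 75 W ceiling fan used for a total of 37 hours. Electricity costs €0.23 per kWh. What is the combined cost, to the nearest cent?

€25.17

pool pump: Runtime = 3 h/week × 19 weeks = 57 h
pool pump: 1.87 kW × 57 h = 106.59 kWh
Wi-Fi router: Runtime = 0.5 h/day × 30 days = 15 h
Wi-Fi router: 0.006 kW × 15 h = 0.09 kWh
ceiling fan: 0.075 kW × 37 h = 2.775 kWh
Total energy = 109.455 kWh
Cost = 109.455 × €0.23 = €25.17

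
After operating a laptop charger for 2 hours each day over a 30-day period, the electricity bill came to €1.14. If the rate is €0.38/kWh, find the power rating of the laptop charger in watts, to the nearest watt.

Energy = €1.14 ÷ €0.38/kWh = 3 kWh
Runtime = 2 h/day × 30 days = 60 h
Power = 3 kWh ÷ 60 h = 0.05 kW = 50 W

50 W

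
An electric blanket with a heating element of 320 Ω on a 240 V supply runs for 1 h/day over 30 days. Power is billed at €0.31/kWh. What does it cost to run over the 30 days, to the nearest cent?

Power = V²/R = 240²/320 = 180 W = 0.18 kW
Runtime = 1 h/day × 30 days = 30 h
Energy = 0.18 kW × 30 h = 5.4 kWh
Cost = 5.4 kWh × €0.31/kWh = €1.67

€1.67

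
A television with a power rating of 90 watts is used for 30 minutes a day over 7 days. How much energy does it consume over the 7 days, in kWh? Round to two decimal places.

Runtime = 30 min × 7 = 210 min = 3.5 h
Energy = 0.09 kW × 3.5 h = 0.315 kWh ≈ 0.32 kWh

0.32 kWh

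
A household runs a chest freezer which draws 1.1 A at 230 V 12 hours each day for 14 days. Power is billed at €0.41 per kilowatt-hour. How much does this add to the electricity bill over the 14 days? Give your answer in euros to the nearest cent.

Power = 1.1 A × 230 V = 253 W = 0.253 kW
Runtime = 12 h/day × 14 days = 168 h
Energy = 0.253 kW × 168 h = 42.504 kWh
Cost = 42.504 kWh × €0.41/kWh = €17.43

€17.43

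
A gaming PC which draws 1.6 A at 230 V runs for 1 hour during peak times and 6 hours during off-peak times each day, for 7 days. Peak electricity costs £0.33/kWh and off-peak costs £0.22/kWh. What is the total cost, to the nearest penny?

Power = 1.6 A × 230 V = 368 W = 0.368 kW
Peak energy = 0.368 kW × 1 h × 7 = 2.576 kWh
Off-peak energy = 0.368 kW × 6 h × 7 = 15.456 kWh
Cost = 2.576 × £0.33 + 15.456 × £0.22 = £0.85008 + £3.40032 = £4.25

£4.25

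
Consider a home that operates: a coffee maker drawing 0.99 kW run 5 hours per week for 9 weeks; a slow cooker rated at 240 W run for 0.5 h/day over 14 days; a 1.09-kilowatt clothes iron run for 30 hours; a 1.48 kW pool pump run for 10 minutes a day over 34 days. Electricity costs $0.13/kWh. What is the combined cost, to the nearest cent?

$11.35

coffee maker: Runtime = 5 h/week × 9 weeks = 45 h
coffee maker: 0.99 kW × 45 h = 44.55 kWh
slow cooker: Runtime = 0.5 h/day × 14 days = 7 h
slow cooker: 0.24 kW × 7 h = 1.68 kWh
clothes iron: 1.09 kW × 30 h = 32.7 kWh
pool pump: Runtime = 10 min × 34 = 340 min = 5.666666… h
pool pump: 1.48 kW × 5.666666… h = 8.386666… kWh
Total energy = 87.316666… kWh
Cost = 87.316666… × $0.13 = $11.35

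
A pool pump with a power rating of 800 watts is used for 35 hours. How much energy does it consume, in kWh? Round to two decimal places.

Energy = 0.8 kW × 35 h = 28 kWh

28.00 kWh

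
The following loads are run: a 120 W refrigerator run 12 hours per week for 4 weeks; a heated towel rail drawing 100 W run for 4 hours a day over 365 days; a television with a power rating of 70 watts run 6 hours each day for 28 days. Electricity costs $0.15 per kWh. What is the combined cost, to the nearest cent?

$24.53

refrigerator: Runtime = 12 h/week × 4 weeks = 48 h
refrigerator: 0.12 kW × 48 h = 5.76 kWh
heated towel rail: Runtime = 4 h/day × 365 days = 1460 h
heated towel rail: 0.1 kW × 1460 h = 146 kWh
television: Runtime = 6 h/day × 28 days = 168 h
television: 0.07 kW × 168 h = 11.76 kWh
Total energy = 163.52 kWh
Cost = 163.52 × $0.15 = $24.53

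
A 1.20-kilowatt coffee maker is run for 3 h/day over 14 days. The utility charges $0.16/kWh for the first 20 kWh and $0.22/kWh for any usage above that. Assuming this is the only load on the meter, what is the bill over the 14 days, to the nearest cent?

$9.89

Runtime = 3 h/day × 14 days = 42 h
Energy = 1.2 kW × 42 h = 50.4 kWh
Tier 1 (0–20 kWh): 20 × $0.16 = $3.2
Above 20 kWh: 30.4 × $0.22 = $6.688
Bill = $9.89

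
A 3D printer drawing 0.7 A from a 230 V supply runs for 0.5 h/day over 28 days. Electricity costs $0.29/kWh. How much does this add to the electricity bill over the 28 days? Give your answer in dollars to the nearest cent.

Power = 0.7 A × 230 V = 161 W = 0.161 kW
Runtime = 0.5 h/day × 28 days = 14 h
Energy = 0.161 kW × 14 h = 2.254 kWh
Cost = 2.254 kWh × $0.29/kWh = $0.65

$0.65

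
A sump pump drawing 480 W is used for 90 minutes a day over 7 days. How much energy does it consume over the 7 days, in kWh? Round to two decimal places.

5.04 kWh

Runtime = 90 min × 7 = 630 min = 10.5 h
Energy = 0.48 kW × 10.5 h = 5.04 kWh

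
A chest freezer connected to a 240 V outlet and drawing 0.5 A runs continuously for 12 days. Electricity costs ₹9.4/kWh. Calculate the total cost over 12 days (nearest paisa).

Power = 0.5 A × 240 V = 120 W = 0.12 kW
Runtime = 24 h × 12 = 288 h
Energy = 0.12 kW × 288 h = 34.56 kWh
Cost = 34.56 kWh × ₹9.4/kWh = ₹324.86

₹324.86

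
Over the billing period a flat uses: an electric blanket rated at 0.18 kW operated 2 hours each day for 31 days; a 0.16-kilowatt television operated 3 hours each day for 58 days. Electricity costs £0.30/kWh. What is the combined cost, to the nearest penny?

£11.70

electric blanket: Runtime = 2 h/day × 31 days = 62 h
electric blanket: 0.18 kW × 62 h = 11.16 kWh
television: Runtime = 3 h/day × 58 days = 174 h
television: 0.16 kW × 174 h = 27.84 kWh
Total energy = 39 kWh
Cost = 39 × £0.30 = £11.70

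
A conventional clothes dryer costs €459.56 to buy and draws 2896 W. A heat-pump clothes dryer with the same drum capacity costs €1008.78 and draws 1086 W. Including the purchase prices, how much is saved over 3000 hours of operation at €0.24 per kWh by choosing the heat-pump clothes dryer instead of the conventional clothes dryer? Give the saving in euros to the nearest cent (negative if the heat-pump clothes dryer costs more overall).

€753.98

conventional clothes dryer: €459.56 + (2896/1000) kW × 3000 h × €0.24 = €459.56 + €2085.12 = €2544.68
heat-pump clothes dryer: €1008.78 + (1086/1000) kW × 3000 h × €0.24 = €1008.78 + €781.92 = €1790.7
Saving = €2544.68 − €1790.7 = €753.98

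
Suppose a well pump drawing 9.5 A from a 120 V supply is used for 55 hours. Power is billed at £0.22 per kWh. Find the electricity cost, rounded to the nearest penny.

Power = 9.5 A × 120 V = 1140 W = 1.14 kW
Energy = 1.14 kW × 55 h = 62.7 kWh
Cost = 62.7 kWh × £0.22/kWh = £13.79

£13.79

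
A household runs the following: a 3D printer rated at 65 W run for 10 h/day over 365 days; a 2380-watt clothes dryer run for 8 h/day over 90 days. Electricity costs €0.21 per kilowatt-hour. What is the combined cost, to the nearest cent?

€409.68

3D printer: Runtime = 10 h/day × 365 days = 3650 h
3D printer: 0.065 kW × 3650 h = 237.25 kWh
clothes dryer: Runtime = 8 h/day × 90 days = 720 h
clothes dryer: 2.38 kW × 720 h = 1713.6 kWh
Total energy = 1950.85 kWh
Cost = 1950.85 × €0.21 = €409.68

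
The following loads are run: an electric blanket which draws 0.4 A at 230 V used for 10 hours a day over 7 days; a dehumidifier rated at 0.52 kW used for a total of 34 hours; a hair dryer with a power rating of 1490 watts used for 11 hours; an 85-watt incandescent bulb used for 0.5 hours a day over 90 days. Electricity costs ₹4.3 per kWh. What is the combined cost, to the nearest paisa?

₹190.64

electric blanket: Power = 0.4 A × 230 V = 92 W = 0.092 kW
electric blanket: Runtime = 10 h/day × 7 days = 70 h
electric blanket: 0.092 kW × 70 h = 6.44 kWh
dehumidifier: 0.52 kW × 34 h = 17.68 kWh
hair dryer: 1.49 kW × 11 h = 16.39 kWh
incandescent bulb: Runtime = 0.5 h/day × 90 days = 45 h
incandescent bulb: 0.085 kW × 45 h = 3.825 kWh
Total energy = 44.335 kWh
Cost = 44.335 × ₹4.3 = ₹190.64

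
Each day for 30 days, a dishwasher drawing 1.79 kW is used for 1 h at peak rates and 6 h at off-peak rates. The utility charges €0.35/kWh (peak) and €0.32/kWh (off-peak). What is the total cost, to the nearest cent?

Peak energy = 1.79 kW × 1 h × 30 = 53.7 kWh
Off-peak energy = 1.79 kW × 6 h × 30 = 322.2 kWh
Cost = 53.7 × €0.35 + 322.2 × €0.32 = €18.795 + €103.104 = €121.90

€121.90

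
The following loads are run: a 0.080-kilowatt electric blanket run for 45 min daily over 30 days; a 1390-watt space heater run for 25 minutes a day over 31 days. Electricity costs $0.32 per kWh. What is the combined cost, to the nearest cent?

electric blanket: Runtime = 45 min × 30 = 1350 min = 22.5 h
electric blanket: 0.08 kW × 22.5 h = 1.8 kWh
space heater: Runtime = 25 min × 31 = 775 min = 12.916666… h
space heater: 1.39 kW × 12.916666… h = 17.954166… kWh
Total energy = 19.754166… kWh
Cost = 19.754166… × $0.32 = $6.32

$6.32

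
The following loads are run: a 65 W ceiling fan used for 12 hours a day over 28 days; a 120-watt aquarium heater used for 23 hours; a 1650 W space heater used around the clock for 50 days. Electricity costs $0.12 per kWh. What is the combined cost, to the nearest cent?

ceiling fan: Runtime = 12 h/day × 28 days = 336 h
ceiling fan: 0.065 kW × 336 h = 21.84 kWh
aquarium heater: 0.12 kW × 23 h = 2.76 kWh
space heater: Runtime = 24 h × 50 = 1200 h
space heater: 1.65 kW × 1200 h = 1980 kWh
Total energy = 2004.6 kWh
Cost = 2004.6 × $0.12 = $240.55

$240.55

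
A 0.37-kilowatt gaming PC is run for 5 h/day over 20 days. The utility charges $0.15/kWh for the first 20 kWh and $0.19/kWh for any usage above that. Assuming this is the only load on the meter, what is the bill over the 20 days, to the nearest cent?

$6.23

Runtime = 5 h/day × 20 days = 100 h
Energy = 0.37 kW × 100 h = 37 kWh
Tier 1 (0–20 kWh): 20 × $0.15 = $3
Above 20 kWh: 17 × $0.19 = $3.23
Bill = $6.23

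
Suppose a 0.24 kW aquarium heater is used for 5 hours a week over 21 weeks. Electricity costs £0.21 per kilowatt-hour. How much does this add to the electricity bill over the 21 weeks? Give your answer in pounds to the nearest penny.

Runtime = 5 h/week × 21 weeks = 105 h
Energy = 0.24 kW × 105 h = 25.2 kWh
Cost = 25.2 kWh × £0.21/kWh = £5.29

£5.29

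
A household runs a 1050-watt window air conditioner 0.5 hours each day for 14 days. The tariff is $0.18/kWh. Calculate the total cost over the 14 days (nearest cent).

Runtime = 0.5 h/day × 14 days = 7 h
Energy = 1.05 kW × 7 h = 7.35 kWh
Cost = 7.35 kWh × $0.18/kWh = $1.32

$1.32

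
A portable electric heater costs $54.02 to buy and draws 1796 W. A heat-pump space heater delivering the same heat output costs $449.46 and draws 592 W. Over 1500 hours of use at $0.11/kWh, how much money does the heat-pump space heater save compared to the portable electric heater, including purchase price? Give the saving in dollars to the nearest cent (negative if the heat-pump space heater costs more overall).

-$196.78

portable electric heater: $54.02 + (1796/1000) kW × 1500 h × $0.11 = $54.02 + $296.34 = $350.36
heat-pump space heater: $449.46 + (592/1000) kW × 1500 h × $0.11 = $449.46 + $97.68 = $547.14
Saving = $350.36 − $547.14 = −$196.78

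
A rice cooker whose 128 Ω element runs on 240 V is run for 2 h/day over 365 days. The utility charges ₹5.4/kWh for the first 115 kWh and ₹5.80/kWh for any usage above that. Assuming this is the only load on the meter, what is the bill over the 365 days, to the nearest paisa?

₹1859.30

Power = V²/R = 240²/128 = 450 W = 0.45 kW
Runtime = 2 h/day × 365 days = 730 h
Energy = 0.45 kW × 730 h = 328.5 kWh
Tier 1 (0–115 kWh): 115 × ₹5.4 = ₹621
Above 115 kWh: 213.5 × ₹5.80 = ₹1238.3
Bill = ₹1859.30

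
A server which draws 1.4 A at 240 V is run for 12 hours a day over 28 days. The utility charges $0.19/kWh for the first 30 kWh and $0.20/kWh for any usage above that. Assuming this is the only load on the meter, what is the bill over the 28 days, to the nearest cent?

Power = 1.4 A × 240 V = 336 W = 0.336 kW
Runtime = 12 h/day × 28 days = 336 h
Energy = 0.336 kW × 336 h = 112.896 kWh
Tier 1 (0–30 kWh): 30 × $0.19 = $5.7
Above 30 kWh: 82.896 × $0.20 = $16.5792
Bill = $22.28

$22.28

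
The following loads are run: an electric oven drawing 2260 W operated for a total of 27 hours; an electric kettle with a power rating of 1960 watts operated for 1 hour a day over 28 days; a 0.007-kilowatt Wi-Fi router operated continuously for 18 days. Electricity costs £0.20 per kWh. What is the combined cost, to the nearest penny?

electric oven: 2.26 kW × 27 h = 61.02 kWh
electric kettle: Runtime = 1 h/day × 28 days = 28 h
electric kettle: 1.96 kW × 28 h = 54.88 kWh
Wi-Fi router: Runtime = 24 h × 18 = 432 h
Wi-Fi router: 0.007 kW × 432 h = 3.024 kWh
Total energy = 118.924 kWh
Cost = 118.924 × £0.20 = £23.78

£23.78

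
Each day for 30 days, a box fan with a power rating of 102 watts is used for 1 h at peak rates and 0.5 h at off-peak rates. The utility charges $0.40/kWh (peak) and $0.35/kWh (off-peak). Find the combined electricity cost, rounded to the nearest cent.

$1.76

Peak energy = 0.102 kW × 1 h × 30 = 3.06 kWh
Off-peak energy = 0.102 kW × 0.5 h × 30 = 1.53 kWh
Cost = 3.06 × $0.40 + 1.53 × $0.35 = $1.224 + $0.5355 = $1.76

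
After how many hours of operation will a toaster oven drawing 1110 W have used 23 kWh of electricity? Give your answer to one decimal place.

Hours = 23 kWh ÷ 1.11 kW = 20.7 h

20.7 h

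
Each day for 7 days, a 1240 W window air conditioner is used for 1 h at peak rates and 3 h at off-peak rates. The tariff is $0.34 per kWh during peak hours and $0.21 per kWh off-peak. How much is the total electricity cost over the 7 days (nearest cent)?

$8.42

Peak energy = 1.24 kW × 1 h × 7 = 8.68 kWh
Off-peak energy = 1.24 kW × 3 h × 7 = 26.04 kWh
Cost = 8.68 × $0.34 + 26.04 × $0.21 = $2.9512 + $5.4684 = $8.42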